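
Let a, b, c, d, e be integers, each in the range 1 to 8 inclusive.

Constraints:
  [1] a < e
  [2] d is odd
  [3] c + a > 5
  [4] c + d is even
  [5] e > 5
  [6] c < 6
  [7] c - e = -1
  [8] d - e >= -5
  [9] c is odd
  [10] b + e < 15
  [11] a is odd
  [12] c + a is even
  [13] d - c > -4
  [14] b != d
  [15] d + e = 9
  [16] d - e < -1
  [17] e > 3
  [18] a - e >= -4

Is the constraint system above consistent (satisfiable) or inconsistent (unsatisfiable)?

Satisfiable

Setting (a, b, c, d, e) = (3, 6, 5, 3, 6) satisfies everything: constraint 3: c + a = 8; constraint 7: c - e = -1; constraint 8: d - e = -3, and the others follow.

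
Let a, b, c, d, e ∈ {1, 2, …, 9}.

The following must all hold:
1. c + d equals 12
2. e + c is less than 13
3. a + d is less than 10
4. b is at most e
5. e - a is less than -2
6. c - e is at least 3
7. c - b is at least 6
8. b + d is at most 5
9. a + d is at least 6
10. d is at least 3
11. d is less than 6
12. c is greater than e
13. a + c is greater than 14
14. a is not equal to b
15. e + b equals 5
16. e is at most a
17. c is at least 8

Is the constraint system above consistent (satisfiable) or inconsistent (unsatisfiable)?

Setting (a, b, c, d, e) = (6, 2, 9, 3, 3) satisfies everything: constraint 1: c + d = 12; constraint 2: e + c = 12; constraint 3: a + d = 9, and the others follow.

Satisfiable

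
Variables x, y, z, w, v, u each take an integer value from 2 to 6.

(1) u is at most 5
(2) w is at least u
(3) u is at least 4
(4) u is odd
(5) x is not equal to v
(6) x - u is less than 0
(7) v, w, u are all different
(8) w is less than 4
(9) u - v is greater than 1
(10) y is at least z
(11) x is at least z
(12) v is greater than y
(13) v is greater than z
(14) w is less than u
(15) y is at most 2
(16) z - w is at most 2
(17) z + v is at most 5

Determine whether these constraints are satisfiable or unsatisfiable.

Unsatisfiable

From constraints 2 and 3: w ≥ u and u ≥ 4, so w ≥ 4. From constraint 8: w ≤ 3. But 3 < 4, so no value of w works.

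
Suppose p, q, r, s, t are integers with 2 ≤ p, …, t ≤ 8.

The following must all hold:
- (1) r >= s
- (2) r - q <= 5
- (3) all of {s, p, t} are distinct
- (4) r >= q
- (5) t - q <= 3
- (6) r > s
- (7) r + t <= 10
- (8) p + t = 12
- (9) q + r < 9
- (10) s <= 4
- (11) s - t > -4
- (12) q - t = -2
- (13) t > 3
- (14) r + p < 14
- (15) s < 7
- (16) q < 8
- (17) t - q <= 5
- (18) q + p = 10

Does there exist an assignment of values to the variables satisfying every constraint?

Try p = 8, q = 2, r = 4, s = 3, t = 4.
Check constraint 2: r - q = 2; constraint 5: t - q = 2. The remaining constraints are straightforward to verify.

Satisfiable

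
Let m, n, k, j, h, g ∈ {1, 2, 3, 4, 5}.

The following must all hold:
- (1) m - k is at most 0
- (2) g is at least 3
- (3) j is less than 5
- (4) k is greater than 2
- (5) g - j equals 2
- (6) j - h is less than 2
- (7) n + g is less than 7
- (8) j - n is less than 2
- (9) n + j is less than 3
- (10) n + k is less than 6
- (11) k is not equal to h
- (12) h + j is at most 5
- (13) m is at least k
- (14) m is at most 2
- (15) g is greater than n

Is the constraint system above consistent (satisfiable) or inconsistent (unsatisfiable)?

Unsatisfiable

From constraint 4: k ≥ 3. From constraints 13 and 14: k ≤ m and m ≤ 2, so k ≤ 2. But 2 < 3, so no value of k works.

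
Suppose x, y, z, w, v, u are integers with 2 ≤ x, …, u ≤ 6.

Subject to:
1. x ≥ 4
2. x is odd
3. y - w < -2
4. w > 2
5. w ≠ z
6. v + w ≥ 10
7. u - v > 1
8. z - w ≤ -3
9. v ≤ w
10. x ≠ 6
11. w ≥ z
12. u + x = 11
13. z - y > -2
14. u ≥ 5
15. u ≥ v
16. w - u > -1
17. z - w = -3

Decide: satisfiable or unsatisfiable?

One satisfying assignment is x = 5, y = 3, z = 3, w = 6, v = 4, u = 6.
For the less obvious constraints — constraint 3: y - w = -3; constraint 6: v + w = 10 — and the others hold by inspection.

Satisfiable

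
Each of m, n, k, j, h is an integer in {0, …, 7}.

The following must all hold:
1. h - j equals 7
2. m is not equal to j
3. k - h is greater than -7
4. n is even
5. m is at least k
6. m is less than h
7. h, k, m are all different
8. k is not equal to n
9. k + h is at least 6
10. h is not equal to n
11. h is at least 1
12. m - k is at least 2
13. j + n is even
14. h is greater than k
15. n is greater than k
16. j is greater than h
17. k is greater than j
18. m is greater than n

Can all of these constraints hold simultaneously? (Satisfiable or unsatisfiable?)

Constraints 6, 15, 16, 17, and 18 give n < m, m < h, h < j, j < k, k < n. Chaining: n < m < h < j < k < n, which forces n < n — impossible.

Unsatisfiable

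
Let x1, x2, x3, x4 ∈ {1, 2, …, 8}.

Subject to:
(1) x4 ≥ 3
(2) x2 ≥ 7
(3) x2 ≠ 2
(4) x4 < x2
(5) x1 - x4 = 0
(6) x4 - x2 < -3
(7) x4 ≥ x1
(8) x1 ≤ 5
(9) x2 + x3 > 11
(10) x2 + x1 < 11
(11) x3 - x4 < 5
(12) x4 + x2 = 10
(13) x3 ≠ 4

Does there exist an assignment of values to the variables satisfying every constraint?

Satisfiable

Take x1 = 3, x2 = 7, x3 = 5, x4 = 3. Then constraint 5: x1 - x4 = 0; constraint 6: x4 - x2 = -4; constraint 9: x2 + x3 = 12, and every other listed constraint is also met.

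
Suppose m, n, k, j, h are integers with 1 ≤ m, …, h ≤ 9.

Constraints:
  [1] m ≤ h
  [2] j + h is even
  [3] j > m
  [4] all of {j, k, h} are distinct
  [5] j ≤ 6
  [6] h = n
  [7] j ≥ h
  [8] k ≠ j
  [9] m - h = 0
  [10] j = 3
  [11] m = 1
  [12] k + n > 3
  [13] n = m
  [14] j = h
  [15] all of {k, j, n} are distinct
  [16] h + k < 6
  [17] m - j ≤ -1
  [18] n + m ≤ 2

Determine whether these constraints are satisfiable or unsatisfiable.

Unsatisfiable

Constraint 10 fixes j = 3 and constraint 11 fixes m = 1. Constraints 6, 13, and 14 give j = h = n = m, so j = m. But 3 ≠ 1 — contradiction.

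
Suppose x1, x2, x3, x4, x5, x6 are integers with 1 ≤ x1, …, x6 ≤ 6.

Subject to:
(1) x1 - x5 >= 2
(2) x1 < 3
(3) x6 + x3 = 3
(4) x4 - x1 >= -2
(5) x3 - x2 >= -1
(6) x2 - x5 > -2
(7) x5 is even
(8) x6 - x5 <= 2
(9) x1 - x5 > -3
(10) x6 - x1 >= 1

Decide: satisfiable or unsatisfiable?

Unsatisfiable

Constraints 1, 8, and 10 give x5 − x6 ≥ -2, x6 − x1 ≥ 1, x1 − x5 ≥ 2.
Adding all 3 inequalities: the left sides telescope to 0, and the right sides sum to (-2) + 1 + 2 = 1. So 0 ≥ 1, which is false.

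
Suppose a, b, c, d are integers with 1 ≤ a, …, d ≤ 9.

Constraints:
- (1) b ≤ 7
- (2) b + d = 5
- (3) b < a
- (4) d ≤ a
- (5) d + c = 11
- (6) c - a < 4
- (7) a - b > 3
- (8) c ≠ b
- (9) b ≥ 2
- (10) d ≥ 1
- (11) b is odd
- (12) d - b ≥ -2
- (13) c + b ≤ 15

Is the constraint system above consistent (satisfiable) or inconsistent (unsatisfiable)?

Satisfiable

One satisfying assignment is a = 8, b = 3, c = 9, d = 2.
For the less obvious constraints — constraint 2: b + d = 5; constraint 5: d + c = 11; constraint 6: c - a = 1 — and the others hold by inspection.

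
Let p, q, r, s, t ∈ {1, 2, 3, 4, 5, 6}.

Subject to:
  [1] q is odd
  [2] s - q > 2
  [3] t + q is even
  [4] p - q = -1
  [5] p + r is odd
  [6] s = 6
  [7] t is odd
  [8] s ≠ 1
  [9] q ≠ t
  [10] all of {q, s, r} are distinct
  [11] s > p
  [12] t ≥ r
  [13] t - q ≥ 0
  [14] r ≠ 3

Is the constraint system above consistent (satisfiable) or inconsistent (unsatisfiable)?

Satisfiable

One satisfying assignment is p = 2, q = 3, r = 1, s = 6, t = 5.
For the less obvious constraints — constraint 2: s - q = 3; constraint 4: p - q = -1 — and the others hold by inspection.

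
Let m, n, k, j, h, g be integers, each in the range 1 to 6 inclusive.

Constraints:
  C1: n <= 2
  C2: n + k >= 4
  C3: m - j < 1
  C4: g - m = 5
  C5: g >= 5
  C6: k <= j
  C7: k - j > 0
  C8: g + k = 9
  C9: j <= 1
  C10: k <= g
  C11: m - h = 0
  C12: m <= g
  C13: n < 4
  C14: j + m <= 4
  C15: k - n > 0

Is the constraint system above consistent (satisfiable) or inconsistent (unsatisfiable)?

Unsatisfiable

From constraint 1: n ≤ 2. From constraints 6 and 9: k ≤ j ≤ 1. Hence n + k ≤ 3. But constraint 2 requires n + k ≥ 4, and 4 > 3. Contradiction.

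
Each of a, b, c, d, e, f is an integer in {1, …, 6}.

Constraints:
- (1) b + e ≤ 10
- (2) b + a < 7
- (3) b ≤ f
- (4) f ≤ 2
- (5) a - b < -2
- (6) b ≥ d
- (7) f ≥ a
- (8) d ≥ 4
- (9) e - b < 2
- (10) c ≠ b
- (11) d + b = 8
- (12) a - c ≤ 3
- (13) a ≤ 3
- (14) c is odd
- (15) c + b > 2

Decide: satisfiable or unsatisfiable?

From constraints 6 and 8: b ≥ d and d ≥ 4, so b ≥ 4. From constraints 3 and 4: b ≤ f and f ≤ 2, so b ≤ 2. But 2 < 4, so no value of b works.

Unsatisfiable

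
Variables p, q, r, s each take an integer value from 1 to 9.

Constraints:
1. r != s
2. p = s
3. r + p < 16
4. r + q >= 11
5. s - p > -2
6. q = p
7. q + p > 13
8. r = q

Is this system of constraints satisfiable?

Unsatisfiable

From constraints 2, 6, and 8, r = q = p = s, so r = s. But constraint 1 says r ≠ s. Contradiction.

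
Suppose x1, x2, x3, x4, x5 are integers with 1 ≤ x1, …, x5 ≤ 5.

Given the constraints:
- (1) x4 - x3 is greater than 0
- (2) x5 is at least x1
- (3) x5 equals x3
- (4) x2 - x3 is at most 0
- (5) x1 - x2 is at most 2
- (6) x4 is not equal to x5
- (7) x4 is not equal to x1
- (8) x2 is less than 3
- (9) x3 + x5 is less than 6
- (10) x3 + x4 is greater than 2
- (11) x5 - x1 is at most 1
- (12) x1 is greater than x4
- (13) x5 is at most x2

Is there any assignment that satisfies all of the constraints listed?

Constraints 1, 2, 4, 12, and 13 give x1 ≤ x5, x5 ≤ x2, x2 ≤ x3, x3 < x4, x4 < x1. Chaining: x1 ≤ x5 ≤ x2 ≤ x3 < x4 < x1, which forces x1 < x1 — impossible.

Unsatisfiable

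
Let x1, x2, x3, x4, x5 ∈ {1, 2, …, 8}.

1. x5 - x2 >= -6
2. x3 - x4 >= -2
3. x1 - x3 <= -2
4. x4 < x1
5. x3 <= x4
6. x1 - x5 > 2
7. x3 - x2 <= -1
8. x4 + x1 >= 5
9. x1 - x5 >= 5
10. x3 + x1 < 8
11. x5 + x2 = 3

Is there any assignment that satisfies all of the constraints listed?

Unsatisfiable

Constraints 1, 3, 7, and 9 give x3 − x1 ≥ 2, x1 − x5 ≥ 5, x5 − x2 ≥ -6, x2 − x3 ≥ 1.
Adding all 4 inequalities: the left sides telescope to 0, and the right sides sum to 2 + 5 + (-6) + 1 = 2. So 0 ≥ 2, which is false.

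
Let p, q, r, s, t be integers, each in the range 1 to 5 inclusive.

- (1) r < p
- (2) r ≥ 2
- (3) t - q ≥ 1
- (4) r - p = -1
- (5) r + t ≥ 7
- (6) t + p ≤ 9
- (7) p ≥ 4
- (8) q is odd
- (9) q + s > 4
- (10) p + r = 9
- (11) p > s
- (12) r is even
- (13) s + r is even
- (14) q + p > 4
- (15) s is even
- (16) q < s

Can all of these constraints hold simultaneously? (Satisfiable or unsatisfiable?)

Satisfiable

Setting (p, q, r, s, t) = (5, 1, 4, 4, 4) satisfies everything: constraint 3: t - q = 3; constraint 4: r - p = -1, and the others follow.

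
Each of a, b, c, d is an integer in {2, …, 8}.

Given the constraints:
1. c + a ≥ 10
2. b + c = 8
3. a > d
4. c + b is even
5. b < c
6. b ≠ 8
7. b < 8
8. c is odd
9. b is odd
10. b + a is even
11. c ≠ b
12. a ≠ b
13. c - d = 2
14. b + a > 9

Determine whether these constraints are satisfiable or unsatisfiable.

Satisfiable

Take a = 7, b = 3, c = 5, d = 3. Then constraint 1: c + a = 12; constraint 2: b + c = 8; constraint 13: c - d = 2, and every other listed constraint is also met.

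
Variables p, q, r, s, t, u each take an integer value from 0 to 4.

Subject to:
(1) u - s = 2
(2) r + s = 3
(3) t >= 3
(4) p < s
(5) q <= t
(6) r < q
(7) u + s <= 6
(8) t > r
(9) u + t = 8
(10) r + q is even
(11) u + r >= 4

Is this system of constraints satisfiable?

Take p = 1, q = 3, r = 1, s = 2, t = 4, u = 4. Then constraint 1: u - s = 2; constraint 2: r + s = 3; constraint 7: u + s = 6, and every other listed constraint is also met.

Satisfiable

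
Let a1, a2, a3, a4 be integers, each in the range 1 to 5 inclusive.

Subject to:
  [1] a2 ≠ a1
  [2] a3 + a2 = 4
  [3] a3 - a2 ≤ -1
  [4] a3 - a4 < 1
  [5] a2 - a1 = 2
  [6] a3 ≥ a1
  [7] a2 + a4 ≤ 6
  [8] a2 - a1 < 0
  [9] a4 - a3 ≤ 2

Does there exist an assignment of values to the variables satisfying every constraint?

Unsatisfiable

Constraints 3, 6, and 8 give a2 < a1, a1 ≤ a3, a3 < a2. Chaining: a2 < a1 ≤ a3 < a2, which forces a2 < a2 — impossible.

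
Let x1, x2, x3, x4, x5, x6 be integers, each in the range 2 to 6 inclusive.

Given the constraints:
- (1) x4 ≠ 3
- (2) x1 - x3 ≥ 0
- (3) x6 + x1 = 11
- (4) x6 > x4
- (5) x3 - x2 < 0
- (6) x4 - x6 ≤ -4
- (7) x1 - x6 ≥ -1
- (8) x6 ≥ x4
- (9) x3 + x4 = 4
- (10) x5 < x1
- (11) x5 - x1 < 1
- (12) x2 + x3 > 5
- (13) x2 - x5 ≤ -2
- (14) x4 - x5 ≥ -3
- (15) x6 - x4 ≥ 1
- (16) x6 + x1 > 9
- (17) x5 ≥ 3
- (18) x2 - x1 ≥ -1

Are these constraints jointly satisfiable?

Unsatisfiable

Constraints 6, 7, 13, 14, and 18 give x4 − x5 ≥ -3, x5 − x2 ≥ 2, x2 − x1 ≥ -1, x1 − x6 ≥ -1, x6 − x4 ≥ 4.
Adding all 5 inequalities: the left sides telescope to 0, and the right sides sum to (-3) + 2 + (-1) + (-1) + 4 = 1. So 0 ≥ 1, which is false.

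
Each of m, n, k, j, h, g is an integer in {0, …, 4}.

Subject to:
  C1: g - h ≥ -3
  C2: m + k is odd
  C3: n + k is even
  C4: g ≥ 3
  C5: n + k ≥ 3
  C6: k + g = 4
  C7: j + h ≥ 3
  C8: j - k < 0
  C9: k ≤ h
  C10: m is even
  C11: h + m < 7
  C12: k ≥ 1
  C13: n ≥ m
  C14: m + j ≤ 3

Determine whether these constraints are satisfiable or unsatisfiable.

Satisfiable

Take m = 0, n = 3, k = 1, j = 0, h = 4, g = 3. Then constraint 1: g - h = -1; constraint 5: n + k = 4; constraint 6: k + g = 4, and every other listed constraint is also met.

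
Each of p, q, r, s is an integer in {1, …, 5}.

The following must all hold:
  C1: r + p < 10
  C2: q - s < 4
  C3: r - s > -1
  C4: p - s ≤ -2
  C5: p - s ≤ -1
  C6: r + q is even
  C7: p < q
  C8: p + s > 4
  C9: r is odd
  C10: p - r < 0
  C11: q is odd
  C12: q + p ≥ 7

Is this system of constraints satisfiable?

Setting (p, q, r, s) = (2, 5, 5, 4) satisfies everything: constraint 1: r + p = 7; constraint 2: q - s = 1; constraint 3: r - s = 1, and the others follow.

Satisfiable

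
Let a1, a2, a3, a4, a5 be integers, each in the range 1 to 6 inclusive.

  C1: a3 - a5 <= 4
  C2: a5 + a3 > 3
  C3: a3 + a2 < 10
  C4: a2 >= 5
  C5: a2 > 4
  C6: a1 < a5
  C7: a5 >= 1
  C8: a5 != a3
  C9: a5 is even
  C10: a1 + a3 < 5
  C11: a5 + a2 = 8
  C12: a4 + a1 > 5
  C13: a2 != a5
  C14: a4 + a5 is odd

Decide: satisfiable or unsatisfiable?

Satisfiable

The assignment a1 = 1, a2 = 6, a3 = 3, a4 = 5, a5 = 2 works:
  constraint 1 holds since a3 - a5 = 1.
  constraint 2 holds since a5 + a3 = 5.
  constraint 3 holds since a3 + a2 = 9.
The rest check out directly.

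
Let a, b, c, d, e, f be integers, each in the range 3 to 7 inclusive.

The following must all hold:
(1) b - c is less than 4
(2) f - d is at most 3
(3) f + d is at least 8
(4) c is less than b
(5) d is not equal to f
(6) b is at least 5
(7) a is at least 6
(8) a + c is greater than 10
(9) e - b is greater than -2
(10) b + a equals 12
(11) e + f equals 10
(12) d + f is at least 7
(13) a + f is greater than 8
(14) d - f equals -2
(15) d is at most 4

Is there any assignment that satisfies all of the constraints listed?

Take a = 6, b = 6, c = 5, d = 3, e = 5, f = 5. Then constraint 1: b - c = 1; constraint 2: f - d = 2, and every other listed constraint is also met.

Satisfiable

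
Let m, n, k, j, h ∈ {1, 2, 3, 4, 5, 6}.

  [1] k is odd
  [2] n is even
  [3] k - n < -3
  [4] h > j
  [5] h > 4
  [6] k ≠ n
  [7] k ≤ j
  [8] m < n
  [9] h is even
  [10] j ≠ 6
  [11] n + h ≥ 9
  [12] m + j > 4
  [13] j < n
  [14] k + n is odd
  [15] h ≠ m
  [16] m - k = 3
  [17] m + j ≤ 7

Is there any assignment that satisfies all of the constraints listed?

The assignment m = 4, n = 6, k = 1, j = 1, h = 6 works:
  constraint 3 holds since k - n = -5.
  constraint 11 holds since n + h = 12.
The rest check out directly.

Satisfiable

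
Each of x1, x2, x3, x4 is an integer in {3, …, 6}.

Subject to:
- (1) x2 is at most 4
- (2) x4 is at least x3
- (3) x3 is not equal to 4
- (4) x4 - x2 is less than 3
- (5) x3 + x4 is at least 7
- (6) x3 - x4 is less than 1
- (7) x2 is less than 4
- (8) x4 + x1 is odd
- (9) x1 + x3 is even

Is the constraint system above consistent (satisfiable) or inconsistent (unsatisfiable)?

The assignment x1 = 3, x2 = 3, x3 = 3, x4 = 4 works:
  constraint 4 holds since x4 - x2 = 1.
  constraint 5 holds since x3 + x4 = 7.
The rest check out directly.

Satisfiable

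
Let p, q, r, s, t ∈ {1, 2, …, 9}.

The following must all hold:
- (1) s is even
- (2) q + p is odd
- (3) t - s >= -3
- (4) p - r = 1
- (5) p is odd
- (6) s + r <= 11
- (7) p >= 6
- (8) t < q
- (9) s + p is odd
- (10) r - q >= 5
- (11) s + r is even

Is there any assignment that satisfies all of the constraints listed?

Take p = 9, q = 2, r = 8, s = 2, t = 1. Then constraint 3: t - s = -1; constraint 4: p - r = 1; constraint 6: s + r = 10, and every other listed constraint is also met.

Satisfiable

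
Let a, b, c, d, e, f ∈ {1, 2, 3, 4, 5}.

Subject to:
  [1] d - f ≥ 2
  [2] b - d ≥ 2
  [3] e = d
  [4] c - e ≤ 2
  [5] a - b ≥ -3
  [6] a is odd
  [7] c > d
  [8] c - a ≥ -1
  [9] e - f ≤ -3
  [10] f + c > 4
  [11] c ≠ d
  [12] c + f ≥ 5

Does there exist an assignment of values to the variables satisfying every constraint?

Constraints 1, 2, 4, 5, 8, and 9 give a − b ≥ -3, b − d ≥ 2, d − f ≥ 2, f − e ≥ 3, e − c ≥ -2, c − a ≥ -1.
Adding all 6 inequalities: the left sides telescope to 0, and the right sides sum to (-3) + 2 + 2 + 3 + (-2) + (-1) = 1. So 0 ≥ 1, which is false.

Unsatisfiable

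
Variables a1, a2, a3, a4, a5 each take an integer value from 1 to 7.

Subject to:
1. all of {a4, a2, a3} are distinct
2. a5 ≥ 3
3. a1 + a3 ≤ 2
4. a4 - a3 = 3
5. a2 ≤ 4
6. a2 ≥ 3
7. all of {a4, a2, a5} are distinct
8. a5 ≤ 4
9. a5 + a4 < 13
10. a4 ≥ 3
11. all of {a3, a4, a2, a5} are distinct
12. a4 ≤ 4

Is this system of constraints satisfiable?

Unsatisfiable

Constraints 2, 5, 6, 8, 10, and 12 confine each of a4, a2, a5 to the 2 values {3, 4}.
Constraint 7 requires all 3 of them to be distinct, but only 2 values are available — impossible by the pigeonhole principle.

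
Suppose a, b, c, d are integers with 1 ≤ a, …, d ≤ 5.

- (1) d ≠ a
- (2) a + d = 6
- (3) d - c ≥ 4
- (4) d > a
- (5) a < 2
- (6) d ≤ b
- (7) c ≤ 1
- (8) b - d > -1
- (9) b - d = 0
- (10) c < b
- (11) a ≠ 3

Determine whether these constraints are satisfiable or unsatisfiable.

Try a = 1, b = 5, c = 1, d = 5.
Check constraint 2: a + d = 6; constraint 3: d - c = 4; constraint 8: b - d = 0. The remaining constraints are straightforward to verify.

Satisfiable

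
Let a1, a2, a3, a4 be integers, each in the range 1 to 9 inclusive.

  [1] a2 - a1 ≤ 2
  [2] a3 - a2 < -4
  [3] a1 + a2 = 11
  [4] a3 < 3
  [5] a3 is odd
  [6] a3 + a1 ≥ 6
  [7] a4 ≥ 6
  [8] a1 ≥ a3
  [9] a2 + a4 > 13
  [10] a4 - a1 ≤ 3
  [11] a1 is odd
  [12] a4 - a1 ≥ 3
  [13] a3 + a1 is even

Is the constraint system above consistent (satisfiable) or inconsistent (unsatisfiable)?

One satisfying assignment is a1 = 5, a2 = 6, a3 = 1, a4 = 8.
For the less obvious constraints — constraint 1: a2 - a1 = 1; constraint 2: a3 - a2 = -5; constraint 3: a1 + a2 = 11 — and the others hold by inspection.

Satisfiable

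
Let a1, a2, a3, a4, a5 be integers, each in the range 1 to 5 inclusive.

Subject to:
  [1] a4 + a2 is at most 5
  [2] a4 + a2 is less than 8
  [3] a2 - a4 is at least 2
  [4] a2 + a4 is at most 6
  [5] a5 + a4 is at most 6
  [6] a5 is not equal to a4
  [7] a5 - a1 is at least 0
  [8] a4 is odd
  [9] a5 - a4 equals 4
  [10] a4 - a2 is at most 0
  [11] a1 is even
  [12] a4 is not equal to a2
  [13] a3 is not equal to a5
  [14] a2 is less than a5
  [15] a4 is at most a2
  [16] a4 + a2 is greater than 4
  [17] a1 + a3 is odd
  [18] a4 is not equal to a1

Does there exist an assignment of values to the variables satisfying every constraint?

Satisfiable

Setting (a1, a2, a3, a4, a5) = (2, 4, 1, 1, 5) satisfies everything: constraint 1: a4 + a2 = 5; constraint 2: a4 + a2 = 5, and the others follow.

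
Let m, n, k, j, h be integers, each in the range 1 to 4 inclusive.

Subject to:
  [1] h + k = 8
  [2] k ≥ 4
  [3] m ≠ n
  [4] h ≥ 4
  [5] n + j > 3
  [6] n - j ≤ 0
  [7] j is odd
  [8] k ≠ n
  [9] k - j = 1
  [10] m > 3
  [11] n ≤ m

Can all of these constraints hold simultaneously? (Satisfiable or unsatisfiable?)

Setting (m, n, k, j, h) = (4, 2, 4, 3, 4) satisfies everything: constraint 1: h + k = 8; constraint 5: n + j = 5; constraint 6: n - j = -1, and the others follow.

Satisfiable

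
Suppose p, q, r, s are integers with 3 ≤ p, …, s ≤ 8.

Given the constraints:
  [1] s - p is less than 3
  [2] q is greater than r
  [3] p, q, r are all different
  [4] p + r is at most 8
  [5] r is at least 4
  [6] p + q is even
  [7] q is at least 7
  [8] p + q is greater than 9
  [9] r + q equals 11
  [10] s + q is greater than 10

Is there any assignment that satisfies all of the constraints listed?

Satisfiable

Try p = 3, q = 7, r = 4, s = 5.
Check constraint 1: s - p = 2; constraint 4: p + r = 7. The remaining constraints are straightforward to verify.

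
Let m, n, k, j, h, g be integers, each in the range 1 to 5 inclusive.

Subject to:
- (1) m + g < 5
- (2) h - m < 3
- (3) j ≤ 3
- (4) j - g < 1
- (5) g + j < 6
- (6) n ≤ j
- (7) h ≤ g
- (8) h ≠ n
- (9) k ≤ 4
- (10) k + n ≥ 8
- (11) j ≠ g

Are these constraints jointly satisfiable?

From constraint 9: k ≤ 4. From constraints 3 and 6: n ≤ j ≤ 3. Hence k + n ≤ 7. But constraint 10 requires k + n ≥ 8, and 8 > 7. Contradiction.

Unsatisfiable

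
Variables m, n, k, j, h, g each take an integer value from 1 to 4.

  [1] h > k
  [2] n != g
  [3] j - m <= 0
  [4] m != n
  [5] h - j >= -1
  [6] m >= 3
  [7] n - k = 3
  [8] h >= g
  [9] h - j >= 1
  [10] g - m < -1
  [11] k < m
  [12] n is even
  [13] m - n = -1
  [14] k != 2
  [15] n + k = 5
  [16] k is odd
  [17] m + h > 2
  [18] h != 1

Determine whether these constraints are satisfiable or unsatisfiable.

Satisfiable

One satisfying assignment is m = 3, n = 4, k = 1, j = 1, h = 2, g = 1.
For the less obvious constraints — constraint 3: j - m = -2; constraint 5: h - j = 1; constraint 7: n - k = 3 — and the others hold by inspection.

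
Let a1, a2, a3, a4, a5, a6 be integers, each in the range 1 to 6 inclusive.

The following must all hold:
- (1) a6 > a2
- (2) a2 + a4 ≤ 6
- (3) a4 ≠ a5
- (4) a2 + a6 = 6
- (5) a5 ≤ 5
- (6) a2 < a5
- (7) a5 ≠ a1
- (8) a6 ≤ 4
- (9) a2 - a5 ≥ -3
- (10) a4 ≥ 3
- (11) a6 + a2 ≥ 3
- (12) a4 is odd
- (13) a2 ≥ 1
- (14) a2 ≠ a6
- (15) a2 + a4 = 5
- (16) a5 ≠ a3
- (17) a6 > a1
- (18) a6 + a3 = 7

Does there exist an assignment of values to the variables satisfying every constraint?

Satisfiable

One satisfying assignment is a1 = 1, a2 = 2, a3 = 3, a4 = 3, a5 = 4, a6 = 4.
For the less obvious constraints — constraint 2: a2 + a4 = 5; constraint 4: a2 + a6 = 6; constraint 9: a2 - a5 = -2 — and the others hold by inspection.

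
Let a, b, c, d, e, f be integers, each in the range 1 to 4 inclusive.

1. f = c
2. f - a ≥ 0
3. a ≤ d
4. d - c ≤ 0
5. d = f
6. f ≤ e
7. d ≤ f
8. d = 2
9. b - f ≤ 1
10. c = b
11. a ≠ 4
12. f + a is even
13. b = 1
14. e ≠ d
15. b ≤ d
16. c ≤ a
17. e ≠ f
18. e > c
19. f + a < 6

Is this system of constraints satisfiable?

Unsatisfiable

Constraint 8 fixes d = 2 and constraint 13 fixes b = 1. Constraints 1, 5, and 10 give d = f = c = b, so d = b. But 2 ≠ 1 — contradiction.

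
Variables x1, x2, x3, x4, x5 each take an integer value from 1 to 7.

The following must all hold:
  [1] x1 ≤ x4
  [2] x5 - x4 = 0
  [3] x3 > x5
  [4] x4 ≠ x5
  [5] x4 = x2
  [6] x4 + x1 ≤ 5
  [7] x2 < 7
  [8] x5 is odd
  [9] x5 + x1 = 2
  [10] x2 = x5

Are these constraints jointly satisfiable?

Unsatisfiable

From constraints 5 and 10, x4 = x2 = x5, so x4 = x5. But constraint 4 says x4 ≠ x5. Contradiction.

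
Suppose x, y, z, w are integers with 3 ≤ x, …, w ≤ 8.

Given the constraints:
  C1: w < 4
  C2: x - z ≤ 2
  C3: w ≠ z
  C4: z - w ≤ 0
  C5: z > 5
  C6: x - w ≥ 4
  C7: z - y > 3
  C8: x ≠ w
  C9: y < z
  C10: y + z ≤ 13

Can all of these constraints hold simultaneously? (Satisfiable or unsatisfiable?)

Unsatisfiable

Constraints 2, 4, and 6 give x − w ≥ 4, w − z ≥ 0, z − x ≥ -2.
Adding all 3 inequalities: the left sides telescope to 0, and the right sides sum to 4 + 0 + (-2) = 2. So 0 ≥ 2, which is false.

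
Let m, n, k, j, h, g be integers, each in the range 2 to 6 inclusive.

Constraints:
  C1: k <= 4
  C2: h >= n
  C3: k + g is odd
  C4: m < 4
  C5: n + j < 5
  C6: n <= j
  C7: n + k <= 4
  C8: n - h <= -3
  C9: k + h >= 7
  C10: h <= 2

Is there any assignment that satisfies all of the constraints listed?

Unsatisfiable

From constraint 1: k ≤ 4. From constraint 10: h ≤ 2. Hence k + h ≤ 6. But constraint 9 requires k + h ≥ 7, and 7 > 6. Contradiction.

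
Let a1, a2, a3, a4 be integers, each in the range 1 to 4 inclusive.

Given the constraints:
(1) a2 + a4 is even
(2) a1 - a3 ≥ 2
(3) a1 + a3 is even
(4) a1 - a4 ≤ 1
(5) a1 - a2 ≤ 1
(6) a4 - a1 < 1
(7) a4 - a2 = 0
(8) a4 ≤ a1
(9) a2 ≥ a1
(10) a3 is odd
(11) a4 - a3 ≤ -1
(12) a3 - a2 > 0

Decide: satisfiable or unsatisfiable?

Unsatisfiable

Constraints 2, 4, and 11 give a1 − a3 ≥ 2, a3 − a4 ≥ 1, a4 − a1 ≥ -1.
Adding all 3 inequalities: the left sides telescope to 0, and the right sides sum to 2 + 1 + (-1) = 2. So 0 ≥ 2, which is false.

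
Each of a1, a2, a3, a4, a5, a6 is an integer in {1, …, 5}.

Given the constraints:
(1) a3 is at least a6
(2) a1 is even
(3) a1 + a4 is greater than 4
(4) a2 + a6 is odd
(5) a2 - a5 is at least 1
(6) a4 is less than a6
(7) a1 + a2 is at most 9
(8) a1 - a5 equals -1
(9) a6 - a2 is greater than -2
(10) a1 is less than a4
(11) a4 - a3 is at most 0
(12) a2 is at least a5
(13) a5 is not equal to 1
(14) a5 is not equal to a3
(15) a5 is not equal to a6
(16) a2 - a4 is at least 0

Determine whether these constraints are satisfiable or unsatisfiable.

Satisfiable

One satisfying assignment is a1 = 2, a2 = 5, a3 = 4, a4 = 3, a5 = 3, a6 = 4.
For the less obvious constraints — constraint 3: a1 + a4 = 5; constraint 5: a2 - a5 = 2; constraint 7: a1 + a2 = 7 — and the others hold by inspection.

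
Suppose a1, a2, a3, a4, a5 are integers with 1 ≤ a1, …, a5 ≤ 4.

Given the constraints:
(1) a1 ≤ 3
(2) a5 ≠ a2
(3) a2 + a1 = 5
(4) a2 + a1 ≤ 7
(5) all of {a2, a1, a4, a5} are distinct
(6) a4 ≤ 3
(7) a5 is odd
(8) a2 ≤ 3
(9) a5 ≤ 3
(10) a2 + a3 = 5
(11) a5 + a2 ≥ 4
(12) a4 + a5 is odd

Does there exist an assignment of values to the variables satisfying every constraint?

Unsatisfiable

Constraints 1, 6, 8, and 9 confine each of a2, a1, a4, a5 to the 3 values {1, …, 3} (the domain already gives each ≥ 1).
Constraint 5 requires all 4 of them to be distinct, but only 3 values are available — impossible by the pigeonhole principle.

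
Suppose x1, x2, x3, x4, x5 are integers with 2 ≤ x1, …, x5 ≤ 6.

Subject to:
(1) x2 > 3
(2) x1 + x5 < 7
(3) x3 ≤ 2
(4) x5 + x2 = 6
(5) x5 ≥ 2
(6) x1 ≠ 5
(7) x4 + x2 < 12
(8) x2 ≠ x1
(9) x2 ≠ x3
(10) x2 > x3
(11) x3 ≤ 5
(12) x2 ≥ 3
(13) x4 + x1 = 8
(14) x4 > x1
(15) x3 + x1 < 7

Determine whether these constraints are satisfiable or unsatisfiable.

Satisfiable

One satisfying assignment is x1 = 3, x2 = 4, x3 = 2, x4 = 5, x5 = 2.
For the less obvious constraints — constraint 2: x1 + x5 = 5; constraint 4: x5 + x2 = 6; constraint 7: x4 + x2 = 9 — and the others hold by inspection.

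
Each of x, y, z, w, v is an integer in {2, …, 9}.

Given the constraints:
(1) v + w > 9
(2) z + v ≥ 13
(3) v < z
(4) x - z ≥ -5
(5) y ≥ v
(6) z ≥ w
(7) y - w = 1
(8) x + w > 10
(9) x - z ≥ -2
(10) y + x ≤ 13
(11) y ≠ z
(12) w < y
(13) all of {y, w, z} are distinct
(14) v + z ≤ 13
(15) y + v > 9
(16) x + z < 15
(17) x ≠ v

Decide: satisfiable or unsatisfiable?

Try x = 6, y = 6, z = 8, w = 5, v = 5.
Check constraint 1: v + w = 10; constraint 2: z + v = 13. The remaining constraints are straightforward to verify.

Satisfiable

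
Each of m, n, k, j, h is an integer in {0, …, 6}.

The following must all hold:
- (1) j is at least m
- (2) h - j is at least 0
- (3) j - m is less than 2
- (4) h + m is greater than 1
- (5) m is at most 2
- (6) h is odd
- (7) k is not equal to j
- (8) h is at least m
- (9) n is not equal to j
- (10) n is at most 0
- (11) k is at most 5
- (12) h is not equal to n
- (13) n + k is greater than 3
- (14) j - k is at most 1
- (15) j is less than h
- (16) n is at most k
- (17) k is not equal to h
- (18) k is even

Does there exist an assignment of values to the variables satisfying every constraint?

The assignment m = 1, n = 0, k = 4, j = 2, h = 3 works:
  constraint 2 holds since h - j = 1.
  constraint 3 holds since j - m = 1.
  constraint 4 holds since h + m = 4.
The rest check out directly.

Satisfiable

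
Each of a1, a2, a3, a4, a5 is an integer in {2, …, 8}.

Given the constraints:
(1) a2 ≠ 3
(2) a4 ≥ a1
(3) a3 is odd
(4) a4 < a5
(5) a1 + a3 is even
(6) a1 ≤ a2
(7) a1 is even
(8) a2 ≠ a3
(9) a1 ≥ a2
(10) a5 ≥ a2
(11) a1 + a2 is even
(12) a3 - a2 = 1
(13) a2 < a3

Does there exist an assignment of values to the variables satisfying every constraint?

Constraint 7 makes a1 even and constraint 3 makes a3 odd, so a1 + a3 must be odd. Constraint 5 says a1 + a3 is even — contradiction.

Unsatisfiable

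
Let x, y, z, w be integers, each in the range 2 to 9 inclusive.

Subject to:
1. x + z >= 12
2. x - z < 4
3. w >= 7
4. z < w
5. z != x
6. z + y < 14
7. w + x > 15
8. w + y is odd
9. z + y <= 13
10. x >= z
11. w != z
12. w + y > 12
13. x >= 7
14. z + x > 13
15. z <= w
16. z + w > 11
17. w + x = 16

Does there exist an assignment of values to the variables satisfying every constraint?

Take x = 8, y = 7, z = 6, w = 8. Then constraint 1: x + z = 14; constraint 2: x - z = 2, and every other listed constraint is also met.

Satisfiable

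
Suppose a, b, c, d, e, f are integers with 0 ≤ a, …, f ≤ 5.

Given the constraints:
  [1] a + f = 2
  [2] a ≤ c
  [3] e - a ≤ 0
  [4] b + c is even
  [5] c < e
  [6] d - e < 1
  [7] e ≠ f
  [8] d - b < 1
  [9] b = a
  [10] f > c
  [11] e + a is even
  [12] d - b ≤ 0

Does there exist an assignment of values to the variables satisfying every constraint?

Unsatisfiable

Constraints 2, 3, and 5 give e ≤ a, a ≤ c, c < e. Chaining: e ≤ a ≤ c < e, which forces e < e — impossible.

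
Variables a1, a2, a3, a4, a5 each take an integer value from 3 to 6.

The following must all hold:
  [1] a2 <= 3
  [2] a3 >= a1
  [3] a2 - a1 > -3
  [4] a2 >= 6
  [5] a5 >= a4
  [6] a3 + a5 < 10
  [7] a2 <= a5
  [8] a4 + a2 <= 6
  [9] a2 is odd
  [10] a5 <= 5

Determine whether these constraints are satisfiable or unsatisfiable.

Unsatisfiable

From constraint 4: a2 ≥ 6. From constraints 7 and 10: a2 ≤ a5 and a5 ≤ 5, so a2 ≤ 5. But 5 < 6, so no value of a2 works.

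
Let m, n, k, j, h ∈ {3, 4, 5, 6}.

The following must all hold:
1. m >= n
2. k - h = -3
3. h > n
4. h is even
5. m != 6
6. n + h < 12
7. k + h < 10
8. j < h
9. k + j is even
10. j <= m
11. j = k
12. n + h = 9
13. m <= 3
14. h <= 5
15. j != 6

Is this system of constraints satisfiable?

From constraints 1 and 13: n ≤ m ≤ 3. From constraint 14: h ≤ 5. Hence n + h ≤ 8. But constraint 12 requires n + h = 9, and 9 > 8. Contradiction.

Unsatisfiable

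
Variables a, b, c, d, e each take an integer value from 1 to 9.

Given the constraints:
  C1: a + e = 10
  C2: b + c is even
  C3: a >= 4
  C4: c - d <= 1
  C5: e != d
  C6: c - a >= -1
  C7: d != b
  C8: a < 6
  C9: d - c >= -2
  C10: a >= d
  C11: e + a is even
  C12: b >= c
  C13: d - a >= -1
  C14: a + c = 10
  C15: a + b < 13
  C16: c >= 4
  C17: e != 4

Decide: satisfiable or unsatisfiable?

Satisfiable

One satisfying assignment is a = 5, b = 5, c = 5, d = 4, e = 5.
For the less obvious constraints — constraint 1: a + e = 10; constraint 4: c - d = 1; constraint 6: c - a = 0 — and the others hold by inspection.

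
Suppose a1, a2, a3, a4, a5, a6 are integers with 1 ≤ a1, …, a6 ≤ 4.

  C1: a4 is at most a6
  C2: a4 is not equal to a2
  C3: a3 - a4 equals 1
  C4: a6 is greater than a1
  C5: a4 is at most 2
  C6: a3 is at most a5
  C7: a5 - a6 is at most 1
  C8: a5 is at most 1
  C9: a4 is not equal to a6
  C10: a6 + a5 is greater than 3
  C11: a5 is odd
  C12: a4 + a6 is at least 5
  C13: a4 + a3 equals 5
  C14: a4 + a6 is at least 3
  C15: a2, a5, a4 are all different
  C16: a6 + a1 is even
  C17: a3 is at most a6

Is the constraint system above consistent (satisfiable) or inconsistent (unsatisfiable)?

Unsatisfiable

From constraint 5: a4 ≤ 2. From constraints 6 and 8: a3 ≤ a5 ≤ 1. Hence a4 + a3 ≤ 3. But constraint 13 requires a4 + a3 = 5, and 5 > 3. Contradiction.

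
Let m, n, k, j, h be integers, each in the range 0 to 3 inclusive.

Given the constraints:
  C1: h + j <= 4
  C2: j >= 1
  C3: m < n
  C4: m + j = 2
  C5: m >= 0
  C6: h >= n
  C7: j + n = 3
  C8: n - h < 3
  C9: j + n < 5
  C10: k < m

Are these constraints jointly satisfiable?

Satisfiable

Setting (m, n, k, j, h) = (1, 2, 0, 1, 2) satisfies everything: constraint 1: h + j = 3; constraint 4: m + j = 2; constraint 7: j + n = 3, and the others follow.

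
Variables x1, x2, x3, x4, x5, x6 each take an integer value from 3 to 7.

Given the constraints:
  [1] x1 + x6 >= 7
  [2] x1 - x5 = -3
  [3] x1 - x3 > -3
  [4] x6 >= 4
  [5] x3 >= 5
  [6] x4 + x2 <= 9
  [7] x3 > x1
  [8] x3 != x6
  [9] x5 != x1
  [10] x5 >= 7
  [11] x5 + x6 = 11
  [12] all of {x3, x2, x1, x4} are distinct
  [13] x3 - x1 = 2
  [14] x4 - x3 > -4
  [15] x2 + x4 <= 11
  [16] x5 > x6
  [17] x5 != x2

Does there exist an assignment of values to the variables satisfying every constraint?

One satisfying assignment is x1 = 4, x2 = 3, x3 = 6, x4 = 5, x5 = 7, x6 = 4.
For the less obvious constraints — constraint 1: x1 + x6 = 8; constraint 2: x1 - x5 = -3 — and the others hold by inspection.

Satisfiable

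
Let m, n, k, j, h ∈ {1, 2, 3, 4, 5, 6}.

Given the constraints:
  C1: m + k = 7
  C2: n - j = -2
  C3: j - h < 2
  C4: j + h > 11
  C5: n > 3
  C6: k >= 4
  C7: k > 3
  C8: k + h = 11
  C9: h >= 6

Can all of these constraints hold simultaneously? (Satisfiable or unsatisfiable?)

Satisfiable

One satisfying assignment is m = 2, n = 4, k = 5, j = 6, h = 6.
For the less obvious constraints — constraint 1: m + k = 7; constraint 2: n - j = -2; constraint 3: j - h = 0 — and the others hold by inspection.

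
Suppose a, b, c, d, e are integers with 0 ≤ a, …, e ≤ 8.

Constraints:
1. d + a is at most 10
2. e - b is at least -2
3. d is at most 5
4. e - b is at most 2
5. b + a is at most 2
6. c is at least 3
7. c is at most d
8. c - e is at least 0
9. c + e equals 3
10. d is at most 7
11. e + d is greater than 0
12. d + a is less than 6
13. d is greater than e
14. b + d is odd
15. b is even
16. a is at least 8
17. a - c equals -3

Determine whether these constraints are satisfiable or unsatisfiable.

From constraints 6 and 7: d ≥ c ≥ 3. From constraint 16: a ≥ 8. Hence d + a ≥ 11. But constraint 1 requires d + a ≤ 10, and 10 < 11. Contradiction.

Unsatisfiable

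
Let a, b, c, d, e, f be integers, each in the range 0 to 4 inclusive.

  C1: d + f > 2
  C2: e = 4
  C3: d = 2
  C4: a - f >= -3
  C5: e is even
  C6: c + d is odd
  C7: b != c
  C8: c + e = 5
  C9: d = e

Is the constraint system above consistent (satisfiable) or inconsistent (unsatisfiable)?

Unsatisfiable

Constraint 3 fixes d = 2 and constraint 2 fixes e = 4, but constraint 9 requires d = e. Since 2 ≠ 4, contradiction.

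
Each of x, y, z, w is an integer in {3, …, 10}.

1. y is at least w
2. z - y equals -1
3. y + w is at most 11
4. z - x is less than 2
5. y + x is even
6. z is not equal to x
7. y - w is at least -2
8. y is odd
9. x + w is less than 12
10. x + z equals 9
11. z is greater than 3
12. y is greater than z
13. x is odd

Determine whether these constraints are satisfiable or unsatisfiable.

Satisfiable

One satisfying assignment is x = 5, y = 5, z = 4, w = 4.
For the less obvious constraints — constraint 2: z - y = -1; constraint 3: y + w = 9 — and the others hold by inspection.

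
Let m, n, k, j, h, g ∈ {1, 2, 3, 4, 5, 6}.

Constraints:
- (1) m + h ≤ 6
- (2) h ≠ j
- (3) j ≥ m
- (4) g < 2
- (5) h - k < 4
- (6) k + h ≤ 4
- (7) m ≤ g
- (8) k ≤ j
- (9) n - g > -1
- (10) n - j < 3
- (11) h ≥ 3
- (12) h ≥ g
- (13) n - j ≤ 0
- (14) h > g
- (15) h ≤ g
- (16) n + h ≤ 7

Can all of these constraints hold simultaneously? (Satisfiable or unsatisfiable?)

From constraints 11 and 15: g ≥ h and h ≥ 3, so g ≥ 3. From constraint 4: g ≤ 1. But 1 < 3, so no value of g works.

Unsatisfiable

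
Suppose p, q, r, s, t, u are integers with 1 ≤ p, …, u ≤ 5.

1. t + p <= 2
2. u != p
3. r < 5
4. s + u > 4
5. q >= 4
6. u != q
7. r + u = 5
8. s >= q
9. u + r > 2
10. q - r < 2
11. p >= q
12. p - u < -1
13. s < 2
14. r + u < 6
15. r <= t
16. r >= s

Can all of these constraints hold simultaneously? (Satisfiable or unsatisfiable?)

Unsatisfiable

From constraints 5 and 8: s ≥ q and q ≥ 4, so s ≥ 4. From constraint 13: s ≤ 1. But 1 < 4, so no value of s works.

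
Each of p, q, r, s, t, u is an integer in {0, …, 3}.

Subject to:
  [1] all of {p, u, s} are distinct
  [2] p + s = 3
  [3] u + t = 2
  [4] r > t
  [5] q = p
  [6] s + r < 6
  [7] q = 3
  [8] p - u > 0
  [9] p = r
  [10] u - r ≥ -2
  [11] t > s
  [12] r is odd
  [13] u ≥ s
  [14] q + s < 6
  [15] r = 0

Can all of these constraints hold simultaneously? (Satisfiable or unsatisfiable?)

Unsatisfiable

Constraint 7 fixes q = 3 and constraint 15 fixes r = 0. Constraints 5 and 9 give q = p = r, so q = r. But 3 ≠ 0 — contradiction.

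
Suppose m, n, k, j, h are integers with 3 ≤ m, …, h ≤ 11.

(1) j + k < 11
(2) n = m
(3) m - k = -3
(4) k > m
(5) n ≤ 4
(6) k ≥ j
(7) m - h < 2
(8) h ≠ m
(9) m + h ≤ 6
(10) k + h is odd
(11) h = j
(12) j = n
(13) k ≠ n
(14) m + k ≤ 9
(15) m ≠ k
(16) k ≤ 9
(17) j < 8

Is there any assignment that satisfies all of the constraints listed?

From constraints 2, 11, and 12, h = j = n = m, so h = m. But constraint 8 says h ≠ m. Contradiction.

Unsatisfiable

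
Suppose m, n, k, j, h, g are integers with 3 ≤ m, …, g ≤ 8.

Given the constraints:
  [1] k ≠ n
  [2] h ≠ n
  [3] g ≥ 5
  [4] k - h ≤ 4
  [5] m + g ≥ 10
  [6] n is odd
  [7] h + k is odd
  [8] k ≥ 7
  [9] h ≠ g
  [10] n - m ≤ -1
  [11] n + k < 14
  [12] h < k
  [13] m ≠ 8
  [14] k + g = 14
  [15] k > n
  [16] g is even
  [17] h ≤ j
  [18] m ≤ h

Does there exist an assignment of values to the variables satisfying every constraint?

Satisfiable

Take m = 6, n = 3, k = 8, j = 7, h = 7, g = 6. Then constraint 4: k - h = 1; constraint 5: m + g = 12; constraint 10: n - m = -3, and every other listed constraint is also met.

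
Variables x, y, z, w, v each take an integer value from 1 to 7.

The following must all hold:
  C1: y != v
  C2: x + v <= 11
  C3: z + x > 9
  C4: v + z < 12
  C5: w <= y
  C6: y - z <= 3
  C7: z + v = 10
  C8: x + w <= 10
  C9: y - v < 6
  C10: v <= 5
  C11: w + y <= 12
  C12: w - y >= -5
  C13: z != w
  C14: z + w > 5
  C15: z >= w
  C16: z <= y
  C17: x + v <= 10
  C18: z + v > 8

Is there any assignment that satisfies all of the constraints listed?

One satisfying assignment is x = 6, y = 7, z = 6, w = 2, v = 4.
For the less obvious constraints — constraint 2: x + v = 10; constraint 3: z + x = 12 — and the others hold by inspection.

Satisfiable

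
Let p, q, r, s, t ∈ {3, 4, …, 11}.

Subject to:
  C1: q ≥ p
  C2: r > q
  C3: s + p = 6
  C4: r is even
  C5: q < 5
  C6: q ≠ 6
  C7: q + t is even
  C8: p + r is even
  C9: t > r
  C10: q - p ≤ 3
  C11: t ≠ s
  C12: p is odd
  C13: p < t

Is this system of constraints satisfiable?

Constraint 12 makes p odd and constraint 4 makes r even, so p + r must be odd. Constraint 8 says p + r is even — contradiction.

Unsatisfiable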